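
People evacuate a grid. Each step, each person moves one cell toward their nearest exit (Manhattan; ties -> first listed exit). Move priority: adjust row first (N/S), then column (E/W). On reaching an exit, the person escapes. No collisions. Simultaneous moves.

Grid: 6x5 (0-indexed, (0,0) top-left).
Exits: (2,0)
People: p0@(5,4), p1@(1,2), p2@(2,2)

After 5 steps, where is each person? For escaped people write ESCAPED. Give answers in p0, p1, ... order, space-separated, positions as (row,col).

Step 1: p0:(5,4)->(4,4) | p1:(1,2)->(2,2) | p2:(2,2)->(2,1)
Step 2: p0:(4,4)->(3,4) | p1:(2,2)->(2,1) | p2:(2,1)->(2,0)->EXIT
Step 3: p0:(3,4)->(2,4) | p1:(2,1)->(2,0)->EXIT | p2:escaped
Step 4: p0:(2,4)->(2,3) | p1:escaped | p2:escaped
Step 5: p0:(2,3)->(2,2) | p1:escaped | p2:escaped

(2,2) ESCAPED ESCAPED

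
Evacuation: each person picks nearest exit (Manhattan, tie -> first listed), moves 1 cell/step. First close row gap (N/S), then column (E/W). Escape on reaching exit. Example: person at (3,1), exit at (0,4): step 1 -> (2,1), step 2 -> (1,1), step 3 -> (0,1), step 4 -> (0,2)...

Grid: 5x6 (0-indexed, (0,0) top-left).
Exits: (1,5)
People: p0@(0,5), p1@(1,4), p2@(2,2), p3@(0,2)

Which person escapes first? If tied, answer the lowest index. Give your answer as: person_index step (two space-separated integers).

Answer: 0 1

Derivation:
Step 1: p0:(0,5)->(1,5)->EXIT | p1:(1,4)->(1,5)->EXIT | p2:(2,2)->(1,2) | p3:(0,2)->(1,2)
Step 2: p0:escaped | p1:escaped | p2:(1,2)->(1,3) | p3:(1,2)->(1,3)
Step 3: p0:escaped | p1:escaped | p2:(1,3)->(1,4) | p3:(1,3)->(1,4)
Step 4: p0:escaped | p1:escaped | p2:(1,4)->(1,5)->EXIT | p3:(1,4)->(1,5)->EXIT
Exit steps: [1, 1, 4, 4]
First to escape: p0 at step 1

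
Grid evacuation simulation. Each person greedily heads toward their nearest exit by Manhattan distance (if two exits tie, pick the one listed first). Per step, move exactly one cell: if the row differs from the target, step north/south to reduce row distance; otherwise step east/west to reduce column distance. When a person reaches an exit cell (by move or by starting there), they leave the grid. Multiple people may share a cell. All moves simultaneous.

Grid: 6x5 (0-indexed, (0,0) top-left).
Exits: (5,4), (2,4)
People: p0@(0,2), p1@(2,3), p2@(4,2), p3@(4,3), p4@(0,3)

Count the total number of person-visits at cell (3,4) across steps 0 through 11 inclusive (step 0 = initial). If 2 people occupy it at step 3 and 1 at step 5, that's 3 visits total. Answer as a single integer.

Step 0: p0@(0,2) p1@(2,3) p2@(4,2) p3@(4,3) p4@(0,3) -> at (3,4): 0 [-], cum=0
Step 1: p0@(1,2) p1@ESC p2@(5,2) p3@(5,3) p4@(1,3) -> at (3,4): 0 [-], cum=0
Step 2: p0@(2,2) p1@ESC p2@(5,3) p3@ESC p4@(2,3) -> at (3,4): 0 [-], cum=0
Step 3: p0@(2,3) p1@ESC p2@ESC p3@ESC p4@ESC -> at (3,4): 0 [-], cum=0
Step 4: p0@ESC p1@ESC p2@ESC p3@ESC p4@ESC -> at (3,4): 0 [-], cum=0
Total visits = 0

Answer: 0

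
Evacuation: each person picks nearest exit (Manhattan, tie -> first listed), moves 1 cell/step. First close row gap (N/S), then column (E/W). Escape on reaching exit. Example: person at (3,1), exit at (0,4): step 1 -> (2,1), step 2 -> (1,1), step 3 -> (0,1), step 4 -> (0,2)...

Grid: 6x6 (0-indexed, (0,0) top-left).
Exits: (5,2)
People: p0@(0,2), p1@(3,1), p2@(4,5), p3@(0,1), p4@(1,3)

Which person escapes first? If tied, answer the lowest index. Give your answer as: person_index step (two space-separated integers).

Step 1: p0:(0,2)->(1,2) | p1:(3,1)->(4,1) | p2:(4,5)->(5,5) | p3:(0,1)->(1,1) | p4:(1,3)->(2,3)
Step 2: p0:(1,2)->(2,2) | p1:(4,1)->(5,1) | p2:(5,5)->(5,4) | p3:(1,1)->(2,1) | p4:(2,3)->(3,3)
Step 3: p0:(2,2)->(3,2) | p1:(5,1)->(5,2)->EXIT | p2:(5,4)->(5,3) | p3:(2,1)->(3,1) | p4:(3,3)->(4,3)
Step 4: p0:(3,2)->(4,2) | p1:escaped | p2:(5,3)->(5,2)->EXIT | p3:(3,1)->(4,1) | p4:(4,3)->(5,3)
Step 5: p0:(4,2)->(5,2)->EXIT | p1:escaped | p2:escaped | p3:(4,1)->(5,1) | p4:(5,3)->(5,2)->EXIT
Step 6: p0:escaped | p1:escaped | p2:escaped | p3:(5,1)->(5,2)->EXIT | p4:escaped
Exit steps: [5, 3, 4, 6, 5]
First to escape: p1 at step 3

Answer: 1 3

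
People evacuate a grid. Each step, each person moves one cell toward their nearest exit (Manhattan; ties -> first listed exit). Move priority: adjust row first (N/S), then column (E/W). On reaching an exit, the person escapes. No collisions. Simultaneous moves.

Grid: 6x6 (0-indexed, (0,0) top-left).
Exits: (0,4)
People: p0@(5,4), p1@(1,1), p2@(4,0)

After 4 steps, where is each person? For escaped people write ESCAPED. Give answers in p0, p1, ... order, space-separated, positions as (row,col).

Step 1: p0:(5,4)->(4,4) | p1:(1,1)->(0,1) | p2:(4,0)->(3,0)
Step 2: p0:(4,4)->(3,4) | p1:(0,1)->(0,2) | p2:(3,0)->(2,0)
Step 3: p0:(3,4)->(2,4) | p1:(0,2)->(0,3) | p2:(2,0)->(1,0)
Step 4: p0:(2,4)->(1,4) | p1:(0,3)->(0,4)->EXIT | p2:(1,0)->(0,0)

(1,4) ESCAPED (0,0)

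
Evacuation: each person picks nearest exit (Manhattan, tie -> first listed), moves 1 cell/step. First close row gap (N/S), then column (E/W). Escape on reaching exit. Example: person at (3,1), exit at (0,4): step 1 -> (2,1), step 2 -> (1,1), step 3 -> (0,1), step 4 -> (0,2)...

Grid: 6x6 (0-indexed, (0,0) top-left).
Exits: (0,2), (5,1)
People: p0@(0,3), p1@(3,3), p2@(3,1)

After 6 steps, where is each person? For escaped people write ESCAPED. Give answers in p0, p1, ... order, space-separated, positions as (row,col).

Step 1: p0:(0,3)->(0,2)->EXIT | p1:(3,3)->(2,3) | p2:(3,1)->(4,1)
Step 2: p0:escaped | p1:(2,3)->(1,3) | p2:(4,1)->(5,1)->EXIT
Step 3: p0:escaped | p1:(1,3)->(0,3) | p2:escaped
Step 4: p0:escaped | p1:(0,3)->(0,2)->EXIT | p2:escaped

ESCAPED ESCAPED ESCAPED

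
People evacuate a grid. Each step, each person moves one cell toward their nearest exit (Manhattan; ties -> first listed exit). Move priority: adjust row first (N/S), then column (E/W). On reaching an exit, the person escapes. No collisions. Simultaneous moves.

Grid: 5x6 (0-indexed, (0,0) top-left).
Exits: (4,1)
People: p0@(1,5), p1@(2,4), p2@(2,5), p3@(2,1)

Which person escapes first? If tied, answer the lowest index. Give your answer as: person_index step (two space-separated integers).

Answer: 3 2

Derivation:
Step 1: p0:(1,5)->(2,5) | p1:(2,4)->(3,4) | p2:(2,5)->(3,5) | p3:(2,1)->(3,1)
Step 2: p0:(2,5)->(3,5) | p1:(3,4)->(4,4) | p2:(3,5)->(4,5) | p3:(3,1)->(4,1)->EXIT
Step 3: p0:(3,5)->(4,5) | p1:(4,4)->(4,3) | p2:(4,5)->(4,4) | p3:escaped
Step 4: p0:(4,5)->(4,4) | p1:(4,3)->(4,2) | p2:(4,4)->(4,3) | p3:escaped
Step 5: p0:(4,4)->(4,3) | p1:(4,2)->(4,1)->EXIT | p2:(4,3)->(4,2) | p3:escaped
Step 6: p0:(4,3)->(4,2) | p1:escaped | p2:(4,2)->(4,1)->EXIT | p3:escaped
Step 7: p0:(4,2)->(4,1)->EXIT | p1:escaped | p2:escaped | p3:escaped
Exit steps: [7, 5, 6, 2]
First to escape: p3 at step 2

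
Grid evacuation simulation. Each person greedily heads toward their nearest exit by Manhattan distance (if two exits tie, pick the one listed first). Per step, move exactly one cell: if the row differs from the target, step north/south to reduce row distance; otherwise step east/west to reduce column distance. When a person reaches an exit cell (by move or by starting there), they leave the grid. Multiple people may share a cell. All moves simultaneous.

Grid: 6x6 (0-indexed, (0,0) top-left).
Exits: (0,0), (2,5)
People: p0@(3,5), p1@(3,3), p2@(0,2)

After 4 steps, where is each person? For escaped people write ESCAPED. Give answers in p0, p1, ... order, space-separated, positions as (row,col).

Step 1: p0:(3,5)->(2,5)->EXIT | p1:(3,3)->(2,3) | p2:(0,2)->(0,1)
Step 2: p0:escaped | p1:(2,3)->(2,4) | p2:(0,1)->(0,0)->EXIT
Step 3: p0:escaped | p1:(2,4)->(2,5)->EXIT | p2:escaped

ESCAPED ESCAPED ESCAPED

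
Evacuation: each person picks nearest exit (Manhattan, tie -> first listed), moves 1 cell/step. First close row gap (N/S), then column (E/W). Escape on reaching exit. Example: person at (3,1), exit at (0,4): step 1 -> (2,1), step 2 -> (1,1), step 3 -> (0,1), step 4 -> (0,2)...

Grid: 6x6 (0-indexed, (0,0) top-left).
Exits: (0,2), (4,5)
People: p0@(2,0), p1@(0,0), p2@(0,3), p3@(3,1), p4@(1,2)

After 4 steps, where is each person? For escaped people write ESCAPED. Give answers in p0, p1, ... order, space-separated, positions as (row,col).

Step 1: p0:(2,0)->(1,0) | p1:(0,0)->(0,1) | p2:(0,3)->(0,2)->EXIT | p3:(3,1)->(2,1) | p4:(1,2)->(0,2)->EXIT
Step 2: p0:(1,0)->(0,0) | p1:(0,1)->(0,2)->EXIT | p2:escaped | p3:(2,1)->(1,1) | p4:escaped
Step 3: p0:(0,0)->(0,1) | p1:escaped | p2:escaped | p3:(1,1)->(0,1) | p4:escaped
Step 4: p0:(0,1)->(0,2)->EXIT | p1:escaped | p2:escaped | p3:(0,1)->(0,2)->EXIT | p4:escaped

ESCAPED ESCAPED ESCAPED ESCAPED ESCAPED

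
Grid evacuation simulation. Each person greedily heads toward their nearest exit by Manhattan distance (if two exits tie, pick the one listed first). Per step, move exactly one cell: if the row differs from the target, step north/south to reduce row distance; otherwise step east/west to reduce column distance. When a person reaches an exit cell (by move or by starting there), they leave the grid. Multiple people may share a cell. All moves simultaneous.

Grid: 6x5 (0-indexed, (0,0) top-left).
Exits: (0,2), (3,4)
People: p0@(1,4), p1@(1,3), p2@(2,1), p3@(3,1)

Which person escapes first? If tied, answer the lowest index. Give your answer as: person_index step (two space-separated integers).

Answer: 0 2

Derivation:
Step 1: p0:(1,4)->(2,4) | p1:(1,3)->(0,3) | p2:(2,1)->(1,1) | p3:(3,1)->(3,2)
Step 2: p0:(2,4)->(3,4)->EXIT | p1:(0,3)->(0,2)->EXIT | p2:(1,1)->(0,1) | p3:(3,2)->(3,3)
Step 3: p0:escaped | p1:escaped | p2:(0,1)->(0,2)->EXIT | p3:(3,3)->(3,4)->EXIT
Exit steps: [2, 2, 3, 3]
First to escape: p0 at step 2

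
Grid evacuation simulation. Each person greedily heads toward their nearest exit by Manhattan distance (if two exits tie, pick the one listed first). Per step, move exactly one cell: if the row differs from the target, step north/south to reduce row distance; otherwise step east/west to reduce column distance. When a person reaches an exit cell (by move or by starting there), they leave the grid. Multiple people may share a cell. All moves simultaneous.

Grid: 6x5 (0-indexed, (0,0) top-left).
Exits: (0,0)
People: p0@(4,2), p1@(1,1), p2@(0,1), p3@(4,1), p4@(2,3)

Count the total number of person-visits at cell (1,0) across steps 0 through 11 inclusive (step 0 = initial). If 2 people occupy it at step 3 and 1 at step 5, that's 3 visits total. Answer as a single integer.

Answer: 0

Derivation:
Step 0: p0@(4,2) p1@(1,1) p2@(0,1) p3@(4,1) p4@(2,3) -> at (1,0): 0 [-], cum=0
Step 1: p0@(3,2) p1@(0,1) p2@ESC p3@(3,1) p4@(1,3) -> at (1,0): 0 [-], cum=0
Step 2: p0@(2,2) p1@ESC p2@ESC p3@(2,1) p4@(0,3) -> at (1,0): 0 [-], cum=0
Step 3: p0@(1,2) p1@ESC p2@ESC p3@(1,1) p4@(0,2) -> at (1,0): 0 [-], cum=0
Step 4: p0@(0,2) p1@ESC p2@ESC p3@(0,1) p4@(0,1) -> at (1,0): 0 [-], cum=0
Step 5: p0@(0,1) p1@ESC p2@ESC p3@ESC p4@ESC -> at (1,0): 0 [-], cum=0
Step 6: p0@ESC p1@ESC p2@ESC p3@ESC p4@ESC -> at (1,0): 0 [-], cum=0
Total visits = 0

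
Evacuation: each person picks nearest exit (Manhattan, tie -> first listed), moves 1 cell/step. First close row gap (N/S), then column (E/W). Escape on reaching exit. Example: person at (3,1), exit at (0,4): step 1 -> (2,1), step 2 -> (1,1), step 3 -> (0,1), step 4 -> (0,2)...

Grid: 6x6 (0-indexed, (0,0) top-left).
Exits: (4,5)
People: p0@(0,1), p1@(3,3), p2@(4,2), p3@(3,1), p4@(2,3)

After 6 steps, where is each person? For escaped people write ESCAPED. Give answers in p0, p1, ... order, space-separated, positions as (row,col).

Step 1: p0:(0,1)->(1,1) | p1:(3,3)->(4,3) | p2:(4,2)->(4,3) | p3:(3,1)->(4,1) | p4:(2,3)->(3,3)
Step 2: p0:(1,1)->(2,1) | p1:(4,3)->(4,4) | p2:(4,3)->(4,4) | p3:(4,1)->(4,2) | p4:(3,3)->(4,3)
Step 3: p0:(2,1)->(3,1) | p1:(4,4)->(4,5)->EXIT | p2:(4,4)->(4,5)->EXIT | p3:(4,2)->(4,3) | p4:(4,3)->(4,4)
Step 4: p0:(3,1)->(4,1) | p1:escaped | p2:escaped | p3:(4,3)->(4,4) | p4:(4,4)->(4,5)->EXIT
Step 5: p0:(4,1)->(4,2) | p1:escaped | p2:escaped | p3:(4,4)->(4,5)->EXIT | p4:escaped
Step 6: p0:(4,2)->(4,3) | p1:escaped | p2:escaped | p3:escaped | p4:escaped

(4,3) ESCAPED ESCAPED ESCAPED ESCAPED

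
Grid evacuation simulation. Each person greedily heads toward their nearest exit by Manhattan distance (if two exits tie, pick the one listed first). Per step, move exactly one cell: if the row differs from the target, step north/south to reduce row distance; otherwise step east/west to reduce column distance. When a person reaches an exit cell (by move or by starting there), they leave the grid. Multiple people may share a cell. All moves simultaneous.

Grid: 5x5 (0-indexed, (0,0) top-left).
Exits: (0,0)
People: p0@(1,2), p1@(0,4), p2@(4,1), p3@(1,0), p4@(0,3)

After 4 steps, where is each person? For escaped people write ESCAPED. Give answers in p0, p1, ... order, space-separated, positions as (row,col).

Step 1: p0:(1,2)->(0,2) | p1:(0,4)->(0,3) | p2:(4,1)->(3,1) | p3:(1,0)->(0,0)->EXIT | p4:(0,3)->(0,2)
Step 2: p0:(0,2)->(0,1) | p1:(0,3)->(0,2) | p2:(3,1)->(2,1) | p3:escaped | p4:(0,2)->(0,1)
Step 3: p0:(0,1)->(0,0)->EXIT | p1:(0,2)->(0,1) | p2:(2,1)->(1,1) | p3:escaped | p4:(0,1)->(0,0)->EXIT
Step 4: p0:escaped | p1:(0,1)->(0,0)->EXIT | p2:(1,1)->(0,1) | p3:escaped | p4:escaped

ESCAPED ESCAPED (0,1) ESCAPED ESCAPED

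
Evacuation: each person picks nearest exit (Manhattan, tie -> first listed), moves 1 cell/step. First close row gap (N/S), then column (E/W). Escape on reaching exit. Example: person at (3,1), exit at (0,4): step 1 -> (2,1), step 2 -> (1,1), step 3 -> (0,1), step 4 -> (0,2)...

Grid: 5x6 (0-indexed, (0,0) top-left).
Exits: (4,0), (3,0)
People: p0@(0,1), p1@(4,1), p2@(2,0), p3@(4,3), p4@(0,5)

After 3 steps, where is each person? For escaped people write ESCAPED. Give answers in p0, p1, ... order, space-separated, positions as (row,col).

Step 1: p0:(0,1)->(1,1) | p1:(4,1)->(4,0)->EXIT | p2:(2,0)->(3,0)->EXIT | p3:(4,3)->(4,2) | p4:(0,5)->(1,5)
Step 2: p0:(1,1)->(2,1) | p1:escaped | p2:escaped | p3:(4,2)->(4,1) | p4:(1,5)->(2,5)
Step 3: p0:(2,1)->(3,1) | p1:escaped | p2:escaped | p3:(4,1)->(4,0)->EXIT | p4:(2,5)->(3,5)

(3,1) ESCAPED ESCAPED ESCAPED (3,5)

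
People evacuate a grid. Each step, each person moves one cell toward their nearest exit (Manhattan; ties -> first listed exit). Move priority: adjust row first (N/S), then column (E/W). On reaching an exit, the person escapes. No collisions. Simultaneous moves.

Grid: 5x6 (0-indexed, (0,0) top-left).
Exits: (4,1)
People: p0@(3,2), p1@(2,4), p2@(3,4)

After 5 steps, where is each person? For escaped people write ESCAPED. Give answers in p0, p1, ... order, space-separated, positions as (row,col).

Step 1: p0:(3,2)->(4,2) | p1:(2,4)->(3,4) | p2:(3,4)->(4,4)
Step 2: p0:(4,2)->(4,1)->EXIT | p1:(3,4)->(4,4) | p2:(4,4)->(4,3)
Step 3: p0:escaped | p1:(4,4)->(4,3) | p2:(4,3)->(4,2)
Step 4: p0:escaped | p1:(4,3)->(4,2) | p2:(4,2)->(4,1)->EXIT
Step 5: p0:escaped | p1:(4,2)->(4,1)->EXIT | p2:escaped

ESCAPED ESCAPED ESCAPED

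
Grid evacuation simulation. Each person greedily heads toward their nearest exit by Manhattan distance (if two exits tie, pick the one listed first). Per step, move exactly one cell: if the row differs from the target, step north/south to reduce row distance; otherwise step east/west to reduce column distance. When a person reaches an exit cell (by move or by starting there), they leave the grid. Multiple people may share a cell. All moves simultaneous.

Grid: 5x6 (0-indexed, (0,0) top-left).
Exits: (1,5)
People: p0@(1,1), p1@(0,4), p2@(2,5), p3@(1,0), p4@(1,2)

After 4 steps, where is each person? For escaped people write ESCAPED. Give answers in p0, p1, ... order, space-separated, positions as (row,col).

Step 1: p0:(1,1)->(1,2) | p1:(0,4)->(1,4) | p2:(2,5)->(1,5)->EXIT | p3:(1,0)->(1,1) | p4:(1,2)->(1,3)
Step 2: p0:(1,2)->(1,3) | p1:(1,4)->(1,5)->EXIT | p2:escaped | p3:(1,1)->(1,2) | p4:(1,3)->(1,4)
Step 3: p0:(1,3)->(1,4) | p1:escaped | p2:escaped | p3:(1,2)->(1,3) | p4:(1,4)->(1,5)->EXIT
Step 4: p0:(1,4)->(1,5)->EXIT | p1:escaped | p2:escaped | p3:(1,3)->(1,4) | p4:escaped

ESCAPED ESCAPED ESCAPED (1,4) ESCAPED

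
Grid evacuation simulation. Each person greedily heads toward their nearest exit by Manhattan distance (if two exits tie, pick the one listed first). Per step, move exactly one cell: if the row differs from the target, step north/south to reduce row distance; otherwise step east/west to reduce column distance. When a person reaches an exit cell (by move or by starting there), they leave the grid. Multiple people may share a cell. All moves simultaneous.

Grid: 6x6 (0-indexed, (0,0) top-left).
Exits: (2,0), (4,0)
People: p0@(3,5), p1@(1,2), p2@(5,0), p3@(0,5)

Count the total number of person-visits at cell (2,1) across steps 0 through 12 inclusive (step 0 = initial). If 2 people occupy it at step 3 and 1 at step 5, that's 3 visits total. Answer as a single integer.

Step 0: p0@(3,5) p1@(1,2) p2@(5,0) p3@(0,5) -> at (2,1): 0 [-], cum=0
Step 1: p0@(2,5) p1@(2,2) p2@ESC p3@(1,5) -> at (2,1): 0 [-], cum=0
Step 2: p0@(2,4) p1@(2,1) p2@ESC p3@(2,5) -> at (2,1): 1 [p1], cum=1
Step 3: p0@(2,3) p1@ESC p2@ESC p3@(2,4) -> at (2,1): 0 [-], cum=1
Step 4: p0@(2,2) p1@ESC p2@ESC p3@(2,3) -> at (2,1): 0 [-], cum=1
Step 5: p0@(2,1) p1@ESC p2@ESC p3@(2,2) -> at (2,1): 1 [p0], cum=2
Step 6: p0@ESC p1@ESC p2@ESC p3@(2,1) -> at (2,1): 1 [p3], cum=3
Step 7: p0@ESC p1@ESC p2@ESC p3@ESC -> at (2,1): 0 [-], cum=3
Total visits = 3

Answer: 3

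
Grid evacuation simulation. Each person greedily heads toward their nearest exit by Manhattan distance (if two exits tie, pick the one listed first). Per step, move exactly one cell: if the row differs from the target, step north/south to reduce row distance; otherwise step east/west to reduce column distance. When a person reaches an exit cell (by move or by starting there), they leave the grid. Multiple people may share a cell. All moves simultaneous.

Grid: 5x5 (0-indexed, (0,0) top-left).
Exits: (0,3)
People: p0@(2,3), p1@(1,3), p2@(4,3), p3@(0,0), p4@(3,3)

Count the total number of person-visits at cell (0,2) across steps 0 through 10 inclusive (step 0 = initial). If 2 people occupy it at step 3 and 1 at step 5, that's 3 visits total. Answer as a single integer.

Step 0: p0@(2,3) p1@(1,3) p2@(4,3) p3@(0,0) p4@(3,3) -> at (0,2): 0 [-], cum=0
Step 1: p0@(1,3) p1@ESC p2@(3,3) p3@(0,1) p4@(2,3) -> at (0,2): 0 [-], cum=0
Step 2: p0@ESC p1@ESC p2@(2,3) p3@(0,2) p4@(1,3) -> at (0,2): 1 [p3], cum=1
Step 3: p0@ESC p1@ESC p2@(1,3) p3@ESC p4@ESC -> at (0,2): 0 [-], cum=1
Step 4: p0@ESC p1@ESC p2@ESC p3@ESC p4@ESC -> at (0,2): 0 [-], cum=1
Total visits = 1

Answer: 1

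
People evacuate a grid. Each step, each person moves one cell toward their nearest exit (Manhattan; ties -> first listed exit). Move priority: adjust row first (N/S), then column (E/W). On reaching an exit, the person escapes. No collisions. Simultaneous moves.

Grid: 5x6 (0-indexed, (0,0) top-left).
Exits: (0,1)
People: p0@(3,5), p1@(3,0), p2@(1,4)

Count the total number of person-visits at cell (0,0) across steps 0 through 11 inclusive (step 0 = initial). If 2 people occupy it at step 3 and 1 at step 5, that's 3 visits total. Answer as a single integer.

Answer: 1

Derivation:
Step 0: p0@(3,5) p1@(3,0) p2@(1,4) -> at (0,0): 0 [-], cum=0
Step 1: p0@(2,5) p1@(2,0) p2@(0,4) -> at (0,0): 0 [-], cum=0
Step 2: p0@(1,5) p1@(1,0) p2@(0,3) -> at (0,0): 0 [-], cum=0
Step 3: p0@(0,5) p1@(0,0) p2@(0,2) -> at (0,0): 1 [p1], cum=1
Step 4: p0@(0,4) p1@ESC p2@ESC -> at (0,0): 0 [-], cum=1
Step 5: p0@(0,3) p1@ESC p2@ESC -> at (0,0): 0 [-], cum=1
Step 6: p0@(0,2) p1@ESC p2@ESC -> at (0,0): 0 [-], cum=1
Step 7: p0@ESC p1@ESC p2@ESC -> at (0,0): 0 [-], cum=1
Total visits = 1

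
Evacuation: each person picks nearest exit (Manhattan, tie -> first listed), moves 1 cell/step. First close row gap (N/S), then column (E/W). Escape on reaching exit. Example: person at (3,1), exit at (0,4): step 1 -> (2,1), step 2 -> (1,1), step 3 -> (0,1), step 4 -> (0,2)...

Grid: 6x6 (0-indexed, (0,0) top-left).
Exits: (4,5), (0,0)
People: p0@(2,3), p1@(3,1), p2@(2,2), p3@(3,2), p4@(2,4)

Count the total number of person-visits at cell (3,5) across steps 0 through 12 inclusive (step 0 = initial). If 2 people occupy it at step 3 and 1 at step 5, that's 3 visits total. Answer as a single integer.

Step 0: p0@(2,3) p1@(3,1) p2@(2,2) p3@(3,2) p4@(2,4) -> at (3,5): 0 [-], cum=0
Step 1: p0@(3,3) p1@(2,1) p2@(1,2) p3@(4,2) p4@(3,4) -> at (3,5): 0 [-], cum=0
Step 2: p0@(4,3) p1@(1,1) p2@(0,2) p3@(4,3) p4@(4,4) -> at (3,5): 0 [-], cum=0
Step 3: p0@(4,4) p1@(0,1) p2@(0,1) p3@(4,4) p4@ESC -> at (3,5): 0 [-], cum=0
Step 4: p0@ESC p1@ESC p2@ESC p3@ESC p4@ESC -> at (3,5): 0 [-], cum=0
Total visits = 0

Answer: 0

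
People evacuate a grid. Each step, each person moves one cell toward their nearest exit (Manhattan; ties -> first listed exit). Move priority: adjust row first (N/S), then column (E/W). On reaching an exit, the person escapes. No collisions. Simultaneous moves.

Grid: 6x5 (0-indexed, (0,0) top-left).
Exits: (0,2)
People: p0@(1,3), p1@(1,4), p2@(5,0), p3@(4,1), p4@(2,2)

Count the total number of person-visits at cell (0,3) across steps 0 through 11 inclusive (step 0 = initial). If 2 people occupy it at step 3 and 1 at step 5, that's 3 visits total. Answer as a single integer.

Step 0: p0@(1,3) p1@(1,4) p2@(5,0) p3@(4,1) p4@(2,2) -> at (0,3): 0 [-], cum=0
Step 1: p0@(0,3) p1@(0,4) p2@(4,0) p3@(3,1) p4@(1,2) -> at (0,3): 1 [p0], cum=1
Step 2: p0@ESC p1@(0,3) p2@(3,0) p3@(2,1) p4@ESC -> at (0,3): 1 [p1], cum=2
Step 3: p0@ESC p1@ESC p2@(2,0) p3@(1,1) p4@ESC -> at (0,3): 0 [-], cum=2
Step 4: p0@ESC p1@ESC p2@(1,0) p3@(0,1) p4@ESC -> at (0,3): 0 [-], cum=2
Step 5: p0@ESC p1@ESC p2@(0,0) p3@ESC p4@ESC -> at (0,3): 0 [-], cum=2
Step 6: p0@ESC p1@ESC p2@(0,1) p3@ESC p4@ESC -> at (0,3): 0 [-], cum=2
Step 7: p0@ESC p1@ESC p2@ESC p3@ESC p4@ESC -> at (0,3): 0 [-], cum=2
Total visits = 2

Answer: 2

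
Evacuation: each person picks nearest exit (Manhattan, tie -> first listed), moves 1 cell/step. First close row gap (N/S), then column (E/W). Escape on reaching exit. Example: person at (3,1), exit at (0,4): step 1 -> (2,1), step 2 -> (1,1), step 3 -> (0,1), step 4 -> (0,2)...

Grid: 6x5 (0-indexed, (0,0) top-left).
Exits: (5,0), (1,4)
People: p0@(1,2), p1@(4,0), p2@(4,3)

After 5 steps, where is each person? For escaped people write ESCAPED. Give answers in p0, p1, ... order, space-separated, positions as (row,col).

Step 1: p0:(1,2)->(1,3) | p1:(4,0)->(5,0)->EXIT | p2:(4,3)->(5,3)
Step 2: p0:(1,3)->(1,4)->EXIT | p1:escaped | p2:(5,3)->(5,2)
Step 3: p0:escaped | p1:escaped | p2:(5,2)->(5,1)
Step 4: p0:escaped | p1:escaped | p2:(5,1)->(5,0)->EXIT

ESCAPED ESCAPED ESCAPED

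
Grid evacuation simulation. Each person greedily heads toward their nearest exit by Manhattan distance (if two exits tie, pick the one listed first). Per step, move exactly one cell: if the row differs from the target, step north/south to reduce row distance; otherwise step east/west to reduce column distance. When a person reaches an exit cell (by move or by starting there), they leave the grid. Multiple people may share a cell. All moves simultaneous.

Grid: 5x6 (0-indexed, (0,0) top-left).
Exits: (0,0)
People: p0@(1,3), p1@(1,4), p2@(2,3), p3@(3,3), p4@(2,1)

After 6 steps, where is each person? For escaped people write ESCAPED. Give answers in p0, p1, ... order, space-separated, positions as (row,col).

Step 1: p0:(1,3)->(0,3) | p1:(1,4)->(0,4) | p2:(2,3)->(1,3) | p3:(3,3)->(2,3) | p4:(2,1)->(1,1)
Step 2: p0:(0,3)->(0,2) | p1:(0,4)->(0,3) | p2:(1,3)->(0,3) | p3:(2,3)->(1,3) | p4:(1,1)->(0,1)
Step 3: p0:(0,2)->(0,1) | p1:(0,3)->(0,2) | p2:(0,3)->(0,2) | p3:(1,3)->(0,3) | p4:(0,1)->(0,0)->EXIT
Step 4: p0:(0,1)->(0,0)->EXIT | p1:(0,2)->(0,1) | p2:(0,2)->(0,1) | p3:(0,3)->(0,2) | p4:escaped
Step 5: p0:escaped | p1:(0,1)->(0,0)->EXIT | p2:(0,1)->(0,0)->EXIT | p3:(0,2)->(0,1) | p4:escaped
Step 6: p0:escaped | p1:escaped | p2:escaped | p3:(0,1)->(0,0)->EXIT | p4:escaped

ESCAPED ESCAPED ESCAPED ESCAPED ESCAPED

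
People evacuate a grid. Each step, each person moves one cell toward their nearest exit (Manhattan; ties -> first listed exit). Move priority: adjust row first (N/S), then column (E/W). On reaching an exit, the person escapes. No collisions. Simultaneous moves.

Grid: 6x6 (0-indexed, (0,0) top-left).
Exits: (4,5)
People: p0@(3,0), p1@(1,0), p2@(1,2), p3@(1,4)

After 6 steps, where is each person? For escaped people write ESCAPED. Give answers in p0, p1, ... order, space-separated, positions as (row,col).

Step 1: p0:(3,0)->(4,0) | p1:(1,0)->(2,0) | p2:(1,2)->(2,2) | p3:(1,4)->(2,4)
Step 2: p0:(4,0)->(4,1) | p1:(2,0)->(3,0) | p2:(2,2)->(3,2) | p3:(2,4)->(3,4)
Step 3: p0:(4,1)->(4,2) | p1:(3,0)->(4,0) | p2:(3,2)->(4,2) | p3:(3,4)->(4,4)
Step 4: p0:(4,2)->(4,3) | p1:(4,0)->(4,1) | p2:(4,2)->(4,3) | p3:(4,4)->(4,5)->EXIT
Step 5: p0:(4,3)->(4,4) | p1:(4,1)->(4,2) | p2:(4,3)->(4,4) | p3:escaped
Step 6: p0:(4,4)->(4,5)->EXIT | p1:(4,2)->(4,3) | p2:(4,4)->(4,5)->EXIT | p3:escaped

ESCAPED (4,3) ESCAPED ESCAPED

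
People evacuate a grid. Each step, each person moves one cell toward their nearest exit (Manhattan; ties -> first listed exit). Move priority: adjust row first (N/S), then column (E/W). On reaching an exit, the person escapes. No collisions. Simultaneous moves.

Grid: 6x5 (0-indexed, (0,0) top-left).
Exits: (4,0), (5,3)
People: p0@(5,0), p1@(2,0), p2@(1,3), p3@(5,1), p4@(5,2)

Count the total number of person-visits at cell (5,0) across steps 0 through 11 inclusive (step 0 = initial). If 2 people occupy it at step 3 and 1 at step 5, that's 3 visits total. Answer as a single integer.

Step 0: p0@(5,0) p1@(2,0) p2@(1,3) p3@(5,1) p4@(5,2) -> at (5,0): 1 [p0], cum=1
Step 1: p0@ESC p1@(3,0) p2@(2,3) p3@(4,1) p4@ESC -> at (5,0): 0 [-], cum=1
Step 2: p0@ESC p1@ESC p2@(3,3) p3@ESC p4@ESC -> at (5,0): 0 [-], cum=1
Step 3: p0@ESC p1@ESC p2@(4,3) p3@ESC p4@ESC -> at (5,0): 0 [-], cum=1
Step 4: p0@ESC p1@ESC p2@ESC p3@ESC p4@ESC -> at (5,0): 0 [-], cum=1
Total visits = 1

Answer: 1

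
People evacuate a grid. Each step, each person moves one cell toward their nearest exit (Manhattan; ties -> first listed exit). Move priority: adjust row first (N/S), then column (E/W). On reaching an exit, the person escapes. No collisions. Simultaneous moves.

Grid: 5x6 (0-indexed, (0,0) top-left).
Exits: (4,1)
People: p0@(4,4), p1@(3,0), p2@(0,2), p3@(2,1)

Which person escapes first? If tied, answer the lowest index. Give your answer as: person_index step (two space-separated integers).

Step 1: p0:(4,4)->(4,3) | p1:(3,0)->(4,0) | p2:(0,2)->(1,2) | p3:(2,1)->(3,1)
Step 2: p0:(4,3)->(4,2) | p1:(4,0)->(4,1)->EXIT | p2:(1,2)->(2,2) | p3:(3,1)->(4,1)->EXIT
Step 3: p0:(4,2)->(4,1)->EXIT | p1:escaped | p2:(2,2)->(3,2) | p3:escaped
Step 4: p0:escaped | p1:escaped | p2:(3,2)->(4,2) | p3:escaped
Step 5: p0:escaped | p1:escaped | p2:(4,2)->(4,1)->EXIT | p3:escaped
Exit steps: [3, 2, 5, 2]
First to escape: p1 at step 2

Answer: 1 2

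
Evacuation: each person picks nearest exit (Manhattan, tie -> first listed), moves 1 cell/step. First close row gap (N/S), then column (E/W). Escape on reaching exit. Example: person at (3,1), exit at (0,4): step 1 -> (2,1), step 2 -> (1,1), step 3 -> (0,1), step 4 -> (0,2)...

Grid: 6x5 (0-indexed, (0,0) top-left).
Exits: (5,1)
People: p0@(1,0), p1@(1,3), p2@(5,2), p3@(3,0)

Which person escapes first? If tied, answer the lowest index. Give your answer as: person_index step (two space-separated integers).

Step 1: p0:(1,0)->(2,0) | p1:(1,3)->(2,3) | p2:(5,2)->(5,1)->EXIT | p3:(3,0)->(4,0)
Step 2: p0:(2,0)->(3,0) | p1:(2,3)->(3,3) | p2:escaped | p3:(4,0)->(5,0)
Step 3: p0:(3,0)->(4,0) | p1:(3,3)->(4,3) | p2:escaped | p3:(5,0)->(5,1)->EXIT
Step 4: p0:(4,0)->(5,0) | p1:(4,3)->(5,3) | p2:escaped | p3:escaped
Step 5: p0:(5,0)->(5,1)->EXIT | p1:(5,3)->(5,2) | p2:escaped | p3:escaped
Step 6: p0:escaped | p1:(5,2)->(5,1)->EXIT | p2:escaped | p3:escaped
Exit steps: [5, 6, 1, 3]
First to escape: p2 at step 1

Answer: 2 1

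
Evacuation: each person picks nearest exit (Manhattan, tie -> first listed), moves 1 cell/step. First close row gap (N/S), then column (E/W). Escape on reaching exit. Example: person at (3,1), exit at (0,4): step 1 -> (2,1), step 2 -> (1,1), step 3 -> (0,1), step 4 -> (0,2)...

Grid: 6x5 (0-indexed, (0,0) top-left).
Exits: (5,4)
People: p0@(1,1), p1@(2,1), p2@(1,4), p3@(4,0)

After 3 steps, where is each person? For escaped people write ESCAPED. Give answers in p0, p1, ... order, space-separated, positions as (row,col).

Step 1: p0:(1,1)->(2,1) | p1:(2,1)->(3,1) | p2:(1,4)->(2,4) | p3:(4,0)->(5,0)
Step 2: p0:(2,1)->(3,1) | p1:(3,1)->(4,1) | p2:(2,4)->(3,4) | p3:(5,0)->(5,1)
Step 3: p0:(3,1)->(4,1) | p1:(4,1)->(5,1) | p2:(3,4)->(4,4) | p3:(5,1)->(5,2)

(4,1) (5,1) (4,4) (5,2)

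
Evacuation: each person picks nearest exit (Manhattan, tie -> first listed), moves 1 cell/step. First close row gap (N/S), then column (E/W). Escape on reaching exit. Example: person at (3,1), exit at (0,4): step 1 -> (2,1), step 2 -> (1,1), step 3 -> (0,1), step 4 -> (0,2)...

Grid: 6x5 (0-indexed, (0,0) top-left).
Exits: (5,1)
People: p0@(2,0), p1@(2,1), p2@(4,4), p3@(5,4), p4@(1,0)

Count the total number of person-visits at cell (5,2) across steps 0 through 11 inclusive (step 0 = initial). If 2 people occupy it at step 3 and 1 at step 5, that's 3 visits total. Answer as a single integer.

Step 0: p0@(2,0) p1@(2,1) p2@(4,4) p3@(5,4) p4@(1,0) -> at (5,2): 0 [-], cum=0
Step 1: p0@(3,0) p1@(3,1) p2@(5,4) p3@(5,3) p4@(2,0) -> at (5,2): 0 [-], cum=0
Step 2: p0@(4,0) p1@(4,1) p2@(5,3) p3@(5,2) p4@(3,0) -> at (5,2): 1 [p3], cum=1
Step 3: p0@(5,0) p1@ESC p2@(5,2) p3@ESC p4@(4,0) -> at (5,2): 1 [p2], cum=2
Step 4: p0@ESC p1@ESC p2@ESC p3@ESC p4@(5,0) -> at (5,2): 0 [-], cum=2
Step 5: p0@ESC p1@ESC p2@ESC p3@ESC p4@ESC -> at (5,2): 0 [-], cum=2
Total visits = 2

Answer: 2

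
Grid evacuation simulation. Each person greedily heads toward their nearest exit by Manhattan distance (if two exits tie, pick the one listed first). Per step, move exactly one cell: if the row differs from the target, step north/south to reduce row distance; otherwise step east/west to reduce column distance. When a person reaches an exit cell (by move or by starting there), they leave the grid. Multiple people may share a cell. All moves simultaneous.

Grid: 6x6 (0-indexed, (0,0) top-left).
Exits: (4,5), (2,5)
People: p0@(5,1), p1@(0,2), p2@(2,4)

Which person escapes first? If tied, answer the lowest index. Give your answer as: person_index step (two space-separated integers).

Answer: 2 1

Derivation:
Step 1: p0:(5,1)->(4,1) | p1:(0,2)->(1,2) | p2:(2,4)->(2,5)->EXIT
Step 2: p0:(4,1)->(4,2) | p1:(1,2)->(2,2) | p2:escaped
Step 3: p0:(4,2)->(4,3) | p1:(2,2)->(2,3) | p2:escaped
Step 4: p0:(4,3)->(4,4) | p1:(2,3)->(2,4) | p2:escaped
Step 5: p0:(4,4)->(4,5)->EXIT | p1:(2,4)->(2,5)->EXIT | p2:escaped
Exit steps: [5, 5, 1]
First to escape: p2 at step 1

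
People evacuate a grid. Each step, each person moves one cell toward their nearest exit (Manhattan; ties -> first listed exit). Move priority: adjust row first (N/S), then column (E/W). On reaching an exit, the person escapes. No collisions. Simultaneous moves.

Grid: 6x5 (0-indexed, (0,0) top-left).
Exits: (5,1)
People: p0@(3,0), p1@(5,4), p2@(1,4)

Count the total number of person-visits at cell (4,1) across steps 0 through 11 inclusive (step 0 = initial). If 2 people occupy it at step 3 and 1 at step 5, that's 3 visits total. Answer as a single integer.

Answer: 0

Derivation:
Step 0: p0@(3,0) p1@(5,4) p2@(1,4) -> at (4,1): 0 [-], cum=0
Step 1: p0@(4,0) p1@(5,3) p2@(2,4) -> at (4,1): 0 [-], cum=0
Step 2: p0@(5,0) p1@(5,2) p2@(3,4) -> at (4,1): 0 [-], cum=0
Step 3: p0@ESC p1@ESC p2@(4,4) -> at (4,1): 0 [-], cum=0
Step 4: p0@ESC p1@ESC p2@(5,4) -> at (4,1): 0 [-], cum=0
Step 5: p0@ESC p1@ESC p2@(5,3) -> at (4,1): 0 [-], cum=0
Step 6: p0@ESC p1@ESC p2@(5,2) -> at (4,1): 0 [-], cum=0
Step 7: p0@ESC p1@ESC p2@ESC -> at (4,1): 0 [-], cum=0
Total visits = 0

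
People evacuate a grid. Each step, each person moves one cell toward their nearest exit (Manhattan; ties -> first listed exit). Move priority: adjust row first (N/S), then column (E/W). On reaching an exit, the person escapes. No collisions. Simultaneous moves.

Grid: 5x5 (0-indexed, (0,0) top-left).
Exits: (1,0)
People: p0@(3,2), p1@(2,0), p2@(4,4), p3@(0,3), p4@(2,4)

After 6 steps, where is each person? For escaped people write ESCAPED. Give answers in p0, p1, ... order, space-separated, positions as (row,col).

Step 1: p0:(3,2)->(2,2) | p1:(2,0)->(1,0)->EXIT | p2:(4,4)->(3,4) | p3:(0,3)->(1,3) | p4:(2,4)->(1,4)
Step 2: p0:(2,2)->(1,2) | p1:escaped | p2:(3,4)->(2,4) | p3:(1,3)->(1,2) | p4:(1,4)->(1,3)
Step 3: p0:(1,2)->(1,1) | p1:escaped | p2:(2,4)->(1,4) | p3:(1,2)->(1,1) | p4:(1,3)->(1,2)
Step 4: p0:(1,1)->(1,0)->EXIT | p1:escaped | p2:(1,4)->(1,3) | p3:(1,1)->(1,0)->EXIT | p4:(1,2)->(1,1)
Step 5: p0:escaped | p1:escaped | p2:(1,3)->(1,2) | p3:escaped | p4:(1,1)->(1,0)->EXIT
Step 6: p0:escaped | p1:escaped | p2:(1,2)->(1,1) | p3:escaped | p4:escaped

ESCAPED ESCAPED (1,1) ESCAPED ESCAPED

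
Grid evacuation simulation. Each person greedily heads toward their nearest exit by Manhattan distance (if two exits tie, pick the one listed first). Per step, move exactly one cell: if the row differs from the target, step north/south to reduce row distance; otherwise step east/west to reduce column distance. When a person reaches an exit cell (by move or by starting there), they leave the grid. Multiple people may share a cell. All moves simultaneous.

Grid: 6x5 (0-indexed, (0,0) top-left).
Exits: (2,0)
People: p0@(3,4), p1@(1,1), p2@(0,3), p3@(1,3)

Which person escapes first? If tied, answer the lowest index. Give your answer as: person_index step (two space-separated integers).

Answer: 1 2

Derivation:
Step 1: p0:(3,4)->(2,4) | p1:(1,1)->(2,1) | p2:(0,3)->(1,3) | p3:(1,3)->(2,3)
Step 2: p0:(2,4)->(2,3) | p1:(2,1)->(2,0)->EXIT | p2:(1,3)->(2,3) | p3:(2,3)->(2,2)
Step 3: p0:(2,3)->(2,2) | p1:escaped | p2:(2,3)->(2,2) | p3:(2,2)->(2,1)
Step 4: p0:(2,2)->(2,1) | p1:escaped | p2:(2,2)->(2,1) | p3:(2,1)->(2,0)->EXIT
Step 5: p0:(2,1)->(2,0)->EXIT | p1:escaped | p2:(2,1)->(2,0)->EXIT | p3:escaped
Exit steps: [5, 2, 5, 4]
First to escape: p1 at step 2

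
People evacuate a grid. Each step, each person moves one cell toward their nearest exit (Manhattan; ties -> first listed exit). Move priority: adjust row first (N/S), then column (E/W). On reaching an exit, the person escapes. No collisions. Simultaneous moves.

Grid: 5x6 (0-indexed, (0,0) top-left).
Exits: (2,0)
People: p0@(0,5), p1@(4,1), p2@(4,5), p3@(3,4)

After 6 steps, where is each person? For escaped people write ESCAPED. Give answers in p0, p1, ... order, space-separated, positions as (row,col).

Step 1: p0:(0,5)->(1,5) | p1:(4,1)->(3,1) | p2:(4,5)->(3,5) | p3:(3,4)->(2,4)
Step 2: p0:(1,5)->(2,5) | p1:(3,1)->(2,1) | p2:(3,5)->(2,5) | p3:(2,4)->(2,3)
Step 3: p0:(2,5)->(2,4) | p1:(2,1)->(2,0)->EXIT | p2:(2,5)->(2,4) | p3:(2,3)->(2,2)
Step 4: p0:(2,4)->(2,3) | p1:escaped | p2:(2,4)->(2,3) | p3:(2,2)->(2,1)
Step 5: p0:(2,3)->(2,2) | p1:escaped | p2:(2,3)->(2,2) | p3:(2,1)->(2,0)->EXIT
Step 6: p0:(2,2)->(2,1) | p1:escaped | p2:(2,2)->(2,1) | p3:escaped

(2,1) ESCAPED (2,1) ESCAPED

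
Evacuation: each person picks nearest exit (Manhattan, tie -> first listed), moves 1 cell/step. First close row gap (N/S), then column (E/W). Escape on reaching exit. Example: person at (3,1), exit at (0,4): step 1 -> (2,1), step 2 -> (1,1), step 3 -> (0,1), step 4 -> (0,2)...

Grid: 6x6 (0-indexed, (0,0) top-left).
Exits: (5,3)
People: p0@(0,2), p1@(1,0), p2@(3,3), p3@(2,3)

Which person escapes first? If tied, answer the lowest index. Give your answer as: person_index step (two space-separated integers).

Answer: 2 2

Derivation:
Step 1: p0:(0,2)->(1,2) | p1:(1,0)->(2,0) | p2:(3,3)->(4,3) | p3:(2,3)->(3,3)
Step 2: p0:(1,2)->(2,2) | p1:(2,0)->(3,0) | p2:(4,3)->(5,3)->EXIT | p3:(3,3)->(4,3)
Step 3: p0:(2,2)->(3,2) | p1:(3,0)->(4,0) | p2:escaped | p3:(4,3)->(5,3)->EXIT
Step 4: p0:(3,2)->(4,2) | p1:(4,0)->(5,0) | p2:escaped | p3:escaped
Step 5: p0:(4,2)->(5,2) | p1:(5,0)->(5,1) | p2:escaped | p3:escaped
Step 6: p0:(5,2)->(5,3)->EXIT | p1:(5,1)->(5,2) | p2:escaped | p3:escaped
Step 7: p0:escaped | p1:(5,2)->(5,3)->EXIT | p2:escaped | p3:escaped
Exit steps: [6, 7, 2, 3]
First to escape: p2 at step 2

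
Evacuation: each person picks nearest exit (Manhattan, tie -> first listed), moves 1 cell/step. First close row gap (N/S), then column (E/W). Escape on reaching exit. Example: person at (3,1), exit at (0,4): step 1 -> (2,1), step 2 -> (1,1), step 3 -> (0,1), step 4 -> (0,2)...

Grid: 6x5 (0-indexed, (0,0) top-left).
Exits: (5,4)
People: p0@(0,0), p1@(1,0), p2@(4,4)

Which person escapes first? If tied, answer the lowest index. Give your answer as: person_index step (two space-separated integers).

Answer: 2 1

Derivation:
Step 1: p0:(0,0)->(1,0) | p1:(1,0)->(2,0) | p2:(4,4)->(5,4)->EXIT
Step 2: p0:(1,0)->(2,0) | p1:(2,0)->(3,0) | p2:escaped
Step 3: p0:(2,0)->(3,0) | p1:(3,0)->(4,0) | p2:escaped
Step 4: p0:(3,0)->(4,0) | p1:(4,0)->(5,0) | p2:escaped
Step 5: p0:(4,0)->(5,0) | p1:(5,0)->(5,1) | p2:escaped
Step 6: p0:(5,0)->(5,1) | p1:(5,1)->(5,2) | p2:escaped
Step 7: p0:(5,1)->(5,2) | p1:(5,2)->(5,3) | p2:escaped
Step 8: p0:(5,2)->(5,3) | p1:(5,3)->(5,4)->EXIT | p2:escaped
Step 9: p0:(5,3)->(5,4)->EXIT | p1:escaped | p2:escaped
Exit steps: [9, 8, 1]
First to escape: p2 at step 1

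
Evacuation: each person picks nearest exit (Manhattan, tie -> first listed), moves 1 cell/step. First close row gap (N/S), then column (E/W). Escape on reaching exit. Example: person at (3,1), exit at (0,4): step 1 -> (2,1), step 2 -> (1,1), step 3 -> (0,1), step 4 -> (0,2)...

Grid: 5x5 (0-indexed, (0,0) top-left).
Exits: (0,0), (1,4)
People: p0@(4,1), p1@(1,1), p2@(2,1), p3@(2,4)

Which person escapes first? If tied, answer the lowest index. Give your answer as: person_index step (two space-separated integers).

Answer: 3 1

Derivation:
Step 1: p0:(4,1)->(3,1) | p1:(1,1)->(0,1) | p2:(2,1)->(1,1) | p3:(2,4)->(1,4)->EXIT
Step 2: p0:(3,1)->(2,1) | p1:(0,1)->(0,0)->EXIT | p2:(1,1)->(0,1) | p3:escaped
Step 3: p0:(2,1)->(1,1) | p1:escaped | p2:(0,1)->(0,0)->EXIT | p3:escaped
Step 4: p0:(1,1)->(0,1) | p1:escaped | p2:escaped | p3:escaped
Step 5: p0:(0,1)->(0,0)->EXIT | p1:escaped | p2:escaped | p3:escaped
Exit steps: [5, 2, 3, 1]
First to escape: p3 at step 1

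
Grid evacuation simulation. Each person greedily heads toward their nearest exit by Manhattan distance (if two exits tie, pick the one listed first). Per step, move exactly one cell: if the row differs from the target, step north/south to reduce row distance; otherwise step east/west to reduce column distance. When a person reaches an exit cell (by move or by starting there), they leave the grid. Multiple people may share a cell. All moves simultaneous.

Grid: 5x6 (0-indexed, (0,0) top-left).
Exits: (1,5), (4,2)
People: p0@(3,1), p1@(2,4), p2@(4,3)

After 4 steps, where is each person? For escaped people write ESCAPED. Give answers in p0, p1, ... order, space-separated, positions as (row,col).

Step 1: p0:(3,1)->(4,1) | p1:(2,4)->(1,4) | p2:(4,3)->(4,2)->EXIT
Step 2: p0:(4,1)->(4,2)->EXIT | p1:(1,4)->(1,5)->EXIT | p2:escaped

ESCAPED ESCAPED ESCAPED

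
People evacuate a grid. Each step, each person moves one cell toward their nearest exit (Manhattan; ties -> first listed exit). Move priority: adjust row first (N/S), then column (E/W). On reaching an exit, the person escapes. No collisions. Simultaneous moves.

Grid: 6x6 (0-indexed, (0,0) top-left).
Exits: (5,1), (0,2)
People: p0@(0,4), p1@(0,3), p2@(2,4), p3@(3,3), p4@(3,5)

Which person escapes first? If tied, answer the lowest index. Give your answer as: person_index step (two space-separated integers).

Answer: 1 1

Derivation:
Step 1: p0:(0,4)->(0,3) | p1:(0,3)->(0,2)->EXIT | p2:(2,4)->(1,4) | p3:(3,3)->(4,3) | p4:(3,5)->(4,5)
Step 2: p0:(0,3)->(0,2)->EXIT | p1:escaped | p2:(1,4)->(0,4) | p3:(4,3)->(5,3) | p4:(4,5)->(5,5)
Step 3: p0:escaped | p1:escaped | p2:(0,4)->(0,3) | p3:(5,3)->(5,2) | p4:(5,5)->(5,4)
Step 4: p0:escaped | p1:escaped | p2:(0,3)->(0,2)->EXIT | p3:(5,2)->(5,1)->EXIT | p4:(5,4)->(5,3)
Step 5: p0:escaped | p1:escaped | p2:escaped | p3:escaped | p4:(5,3)->(5,2)
Step 6: p0:escaped | p1:escaped | p2:escaped | p3:escaped | p4:(5,2)->(5,1)->EXIT
Exit steps: [2, 1, 4, 4, 6]
First to escape: p1 at step 1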